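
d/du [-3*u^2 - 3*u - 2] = -6*u - 3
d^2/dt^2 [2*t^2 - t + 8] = 4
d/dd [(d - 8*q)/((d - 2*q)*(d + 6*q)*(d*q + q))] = ((-d + 8*q)*(d + 1)*(d - 2*q) + (-d + 8*q)*(d + 1)*(d + 6*q) + (d + 1)*(d - 2*q)*(d + 6*q) - (d - 8*q)*(d - 2*q)*(d + 6*q))/(q*(d + 1)^2*(d - 2*q)^2*(d + 6*q)^2)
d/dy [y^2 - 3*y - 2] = 2*y - 3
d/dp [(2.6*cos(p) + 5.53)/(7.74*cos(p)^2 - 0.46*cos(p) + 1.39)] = (20.124*cos(p)^2 + 85.6044*cos(p) - 6.1578)*sin(p)/(59.9076*cos(p)^4 - 7.1208*cos(p)^3 + 21.7288*cos(p)^2 - 1.2788*cos(p) + 1.9321)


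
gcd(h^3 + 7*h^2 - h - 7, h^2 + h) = h + 1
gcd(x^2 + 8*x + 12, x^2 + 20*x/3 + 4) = x + 6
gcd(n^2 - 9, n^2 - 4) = 1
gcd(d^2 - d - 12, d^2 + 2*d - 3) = d + 3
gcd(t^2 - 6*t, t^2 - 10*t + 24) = t - 6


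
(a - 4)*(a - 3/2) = a^2 - 11*a/2 + 6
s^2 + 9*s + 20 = (s + 4)*(s + 5)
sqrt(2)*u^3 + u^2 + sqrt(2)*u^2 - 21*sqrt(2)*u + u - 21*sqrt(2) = (u - 3*sqrt(2))*(u + 7*sqrt(2)/2)*(sqrt(2)*u + sqrt(2))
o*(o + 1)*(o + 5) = o^3 + 6*o^2 + 5*o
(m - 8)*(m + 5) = m^2 - 3*m - 40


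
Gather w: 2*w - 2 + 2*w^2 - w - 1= 2*w^2 + w - 3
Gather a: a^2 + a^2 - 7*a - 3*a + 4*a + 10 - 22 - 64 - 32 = 2*a^2 - 6*a - 108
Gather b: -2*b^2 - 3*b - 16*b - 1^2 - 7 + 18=-2*b^2 - 19*b + 10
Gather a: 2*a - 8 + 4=2*a - 4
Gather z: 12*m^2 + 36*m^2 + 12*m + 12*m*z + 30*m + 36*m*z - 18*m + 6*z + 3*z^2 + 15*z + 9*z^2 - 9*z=48*m^2 + 24*m + 12*z^2 + z*(48*m + 12)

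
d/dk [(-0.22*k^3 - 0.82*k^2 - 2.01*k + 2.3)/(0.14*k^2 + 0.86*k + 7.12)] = (-0.0308*k^4 - 0.3784*k^3 - 5.123*k^2 - 12.3208*k - 16.2892)/(0.0196*k^4 + 0.2408*k^3 + 2.7332*k^2 + 12.2464*k + 50.6944)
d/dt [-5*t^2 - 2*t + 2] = -10*t - 2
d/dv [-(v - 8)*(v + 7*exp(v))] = -7*v*exp(v) - 2*v + 49*exp(v) + 8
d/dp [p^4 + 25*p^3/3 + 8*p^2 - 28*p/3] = 4*p^3 + 25*p^2 + 16*p - 28/3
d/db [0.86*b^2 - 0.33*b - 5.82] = 1.72*b - 0.33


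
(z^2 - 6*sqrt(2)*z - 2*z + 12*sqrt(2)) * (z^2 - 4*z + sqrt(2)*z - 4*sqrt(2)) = z^4 - 5*sqrt(2)*z^3 - 6*z^3 - 4*z^2 + 30*sqrt(2)*z^2 - 40*sqrt(2)*z + 72*z - 96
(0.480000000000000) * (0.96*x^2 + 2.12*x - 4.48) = 0.4608*x^2 + 1.0176*x - 2.1504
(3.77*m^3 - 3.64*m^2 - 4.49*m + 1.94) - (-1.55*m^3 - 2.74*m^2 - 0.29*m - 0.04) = 5.32*m^3 - 0.9*m^2 - 4.2*m + 1.98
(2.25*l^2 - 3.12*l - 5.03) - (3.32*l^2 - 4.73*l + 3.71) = -1.07*l^2 + 1.61*l - 8.74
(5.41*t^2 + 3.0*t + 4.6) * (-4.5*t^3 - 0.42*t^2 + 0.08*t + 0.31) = -24.345*t^5 - 15.7722*t^4 - 21.5272*t^3 - 0.0148999999999997*t^2 + 1.298*t + 1.426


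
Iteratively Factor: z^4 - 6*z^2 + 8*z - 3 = (z - 1)*(z^3 + z^2 - 5*z + 3) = (z - 1)^2*(z^2 + 2*z - 3) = (z - 1)^2*(z + 3)*(z - 1)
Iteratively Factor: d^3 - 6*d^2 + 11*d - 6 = (d - 3)*(d^2 - 3*d + 2) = (d - 3)*(d - 1)*(d - 2)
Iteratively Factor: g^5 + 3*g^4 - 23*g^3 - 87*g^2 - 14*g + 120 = (g + 2)*(g^4 + g^3 - 25*g^2 - 37*g + 60) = (g - 5)*(g + 2)*(g^3 + 6*g^2 + 5*g - 12) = (g - 5)*(g - 1)*(g + 2)*(g^2 + 7*g + 12) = (g - 5)*(g - 1)*(g + 2)*(g + 3)*(g + 4)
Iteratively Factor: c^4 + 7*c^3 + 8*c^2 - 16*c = (c + 4)*(c^3 + 3*c^2 - 4*c) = c*(c + 4)*(c^2 + 3*c - 4) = c*(c - 1)*(c + 4)*(c + 4)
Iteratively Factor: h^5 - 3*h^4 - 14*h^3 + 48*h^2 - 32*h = (h - 2)*(h^4 - h^3 - 16*h^2 + 16*h) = h*(h - 2)*(h^3 - h^2 - 16*h + 16) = h*(h - 2)*(h - 1)*(h^2 - 16) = h*(h - 4)*(h - 2)*(h - 1)*(h + 4)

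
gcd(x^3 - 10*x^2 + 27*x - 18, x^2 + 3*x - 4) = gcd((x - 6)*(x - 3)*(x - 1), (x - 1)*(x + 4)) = x - 1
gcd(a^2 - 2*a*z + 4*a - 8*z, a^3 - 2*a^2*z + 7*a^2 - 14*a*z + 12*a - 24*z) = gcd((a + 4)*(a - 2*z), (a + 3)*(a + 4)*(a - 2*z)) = -a^2 + 2*a*z - 4*a + 8*z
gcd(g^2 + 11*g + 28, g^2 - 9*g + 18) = 1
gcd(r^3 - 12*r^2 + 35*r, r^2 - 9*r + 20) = r - 5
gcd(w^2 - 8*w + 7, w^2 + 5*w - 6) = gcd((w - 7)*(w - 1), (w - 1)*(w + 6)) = w - 1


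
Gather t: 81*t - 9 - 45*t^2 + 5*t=-45*t^2 + 86*t - 9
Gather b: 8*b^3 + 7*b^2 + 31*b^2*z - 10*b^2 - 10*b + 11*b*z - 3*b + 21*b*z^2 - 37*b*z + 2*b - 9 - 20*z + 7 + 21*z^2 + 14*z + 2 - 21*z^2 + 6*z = 8*b^3 + b^2*(31*z - 3) + b*(21*z^2 - 26*z - 11)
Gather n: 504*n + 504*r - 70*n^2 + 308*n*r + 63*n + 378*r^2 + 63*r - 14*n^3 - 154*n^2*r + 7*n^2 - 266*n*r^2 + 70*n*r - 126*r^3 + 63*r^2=-14*n^3 + n^2*(-154*r - 63) + n*(-266*r^2 + 378*r + 567) - 126*r^3 + 441*r^2 + 567*r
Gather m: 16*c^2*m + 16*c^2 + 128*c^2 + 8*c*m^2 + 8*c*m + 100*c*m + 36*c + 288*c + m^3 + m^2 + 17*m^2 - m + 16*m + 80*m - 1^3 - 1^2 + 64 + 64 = 144*c^2 + 324*c + m^3 + m^2*(8*c + 18) + m*(16*c^2 + 108*c + 95) + 126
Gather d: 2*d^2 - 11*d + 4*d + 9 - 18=2*d^2 - 7*d - 9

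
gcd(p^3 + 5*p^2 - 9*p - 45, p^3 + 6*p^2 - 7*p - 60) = p^2 + 2*p - 15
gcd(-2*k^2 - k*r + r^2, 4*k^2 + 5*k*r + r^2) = k + r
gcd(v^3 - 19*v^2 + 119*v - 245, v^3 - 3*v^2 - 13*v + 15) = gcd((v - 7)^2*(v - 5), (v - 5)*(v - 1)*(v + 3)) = v - 5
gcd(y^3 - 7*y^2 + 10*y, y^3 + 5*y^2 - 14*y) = y^2 - 2*y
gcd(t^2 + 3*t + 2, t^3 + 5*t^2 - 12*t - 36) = t + 2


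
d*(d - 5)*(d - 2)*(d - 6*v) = d^4 - 6*d^3*v - 7*d^3 + 42*d^2*v + 10*d^2 - 60*d*v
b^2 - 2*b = b*(b - 2)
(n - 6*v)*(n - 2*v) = n^2 - 8*n*v + 12*v^2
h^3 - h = h*(h - 1)*(h + 1)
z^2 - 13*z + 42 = (z - 7)*(z - 6)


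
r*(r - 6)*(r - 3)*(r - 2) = r^4 - 11*r^3 + 36*r^2 - 36*r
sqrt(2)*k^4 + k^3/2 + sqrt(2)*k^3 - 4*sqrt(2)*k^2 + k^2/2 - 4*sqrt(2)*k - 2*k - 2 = (k - 2)*(k + 1)*(k + 2)*(sqrt(2)*k + 1/2)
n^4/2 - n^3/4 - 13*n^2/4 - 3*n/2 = n*(n/2 + 1)*(n - 3)*(n + 1/2)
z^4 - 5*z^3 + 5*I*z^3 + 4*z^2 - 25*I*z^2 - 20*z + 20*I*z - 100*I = (z - 5)*(z - 2*I)*(z + 2*I)*(z + 5*I)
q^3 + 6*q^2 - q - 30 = (q - 2)*(q + 3)*(q + 5)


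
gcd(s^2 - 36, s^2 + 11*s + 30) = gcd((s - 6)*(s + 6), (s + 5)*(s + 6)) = s + 6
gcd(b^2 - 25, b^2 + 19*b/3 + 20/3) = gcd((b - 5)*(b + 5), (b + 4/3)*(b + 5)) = b + 5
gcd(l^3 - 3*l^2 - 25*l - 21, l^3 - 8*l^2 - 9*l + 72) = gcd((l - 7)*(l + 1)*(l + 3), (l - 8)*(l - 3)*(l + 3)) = l + 3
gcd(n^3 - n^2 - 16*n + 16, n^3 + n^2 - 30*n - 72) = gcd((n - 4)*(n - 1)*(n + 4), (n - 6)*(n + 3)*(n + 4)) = n + 4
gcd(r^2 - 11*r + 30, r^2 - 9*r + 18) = r - 6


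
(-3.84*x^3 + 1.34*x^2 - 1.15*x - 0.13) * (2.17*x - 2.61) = -8.3328*x^4 + 12.9302*x^3 - 5.9929*x^2 + 2.7194*x + 0.3393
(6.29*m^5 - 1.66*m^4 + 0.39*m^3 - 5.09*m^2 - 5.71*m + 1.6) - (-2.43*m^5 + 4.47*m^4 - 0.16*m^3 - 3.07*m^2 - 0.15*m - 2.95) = 8.72*m^5 - 6.13*m^4 + 0.55*m^3 - 2.02*m^2 - 5.56*m + 4.55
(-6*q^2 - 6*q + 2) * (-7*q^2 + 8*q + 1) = 42*q^4 - 6*q^3 - 68*q^2 + 10*q + 2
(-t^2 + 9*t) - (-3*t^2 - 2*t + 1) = 2*t^2 + 11*t - 1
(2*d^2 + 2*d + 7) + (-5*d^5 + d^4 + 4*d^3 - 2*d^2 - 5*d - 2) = -5*d^5 + d^4 + 4*d^3 - 3*d + 5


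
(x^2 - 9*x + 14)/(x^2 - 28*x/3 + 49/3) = 3*(x - 2)/(3*x - 7)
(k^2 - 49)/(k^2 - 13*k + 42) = (k + 7)/(k - 6)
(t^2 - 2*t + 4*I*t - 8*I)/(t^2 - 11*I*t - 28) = (t^2 + t*(-2 + 4*I) - 8*I)/(t^2 - 11*I*t - 28)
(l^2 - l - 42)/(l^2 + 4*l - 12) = (l - 7)/(l - 2)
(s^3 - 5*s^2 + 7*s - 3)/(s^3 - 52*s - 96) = (-s^3 + 5*s^2 - 7*s + 3)/(-s^3 + 52*s + 96)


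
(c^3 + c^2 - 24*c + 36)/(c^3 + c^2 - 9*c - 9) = (c^2 + 4*c - 12)/(c^2 + 4*c + 3)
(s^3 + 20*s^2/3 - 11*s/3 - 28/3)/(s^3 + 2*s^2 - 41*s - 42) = (s - 4/3)/(s - 6)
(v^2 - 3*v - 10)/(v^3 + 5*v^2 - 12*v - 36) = (v - 5)/(v^2 + 3*v - 18)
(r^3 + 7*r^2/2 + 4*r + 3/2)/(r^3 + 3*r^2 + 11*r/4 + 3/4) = 2*(r + 1)/(2*r + 1)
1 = 1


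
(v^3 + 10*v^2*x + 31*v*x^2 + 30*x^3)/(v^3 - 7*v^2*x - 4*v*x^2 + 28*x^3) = (v^2 + 8*v*x + 15*x^2)/(v^2 - 9*v*x + 14*x^2)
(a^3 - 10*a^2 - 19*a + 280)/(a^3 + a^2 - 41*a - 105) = (a - 8)/(a + 3)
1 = 1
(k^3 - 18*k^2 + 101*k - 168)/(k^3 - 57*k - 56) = (k^2 - 10*k + 21)/(k^2 + 8*k + 7)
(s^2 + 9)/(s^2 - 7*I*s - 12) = (s + 3*I)/(s - 4*I)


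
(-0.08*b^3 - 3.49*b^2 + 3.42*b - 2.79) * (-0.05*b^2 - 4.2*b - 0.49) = 0.004*b^5 + 0.5105*b^4 + 14.5262*b^3 - 12.5144*b^2 + 10.0422*b + 1.3671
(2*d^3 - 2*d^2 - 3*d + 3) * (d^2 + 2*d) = 2*d^5 + 2*d^4 - 7*d^3 - 3*d^2 + 6*d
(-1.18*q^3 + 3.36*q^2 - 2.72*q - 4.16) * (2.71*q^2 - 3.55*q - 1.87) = -3.1978*q^5 + 13.2946*q^4 - 17.0926*q^3 - 7.9008*q^2 + 19.8544*q + 7.7792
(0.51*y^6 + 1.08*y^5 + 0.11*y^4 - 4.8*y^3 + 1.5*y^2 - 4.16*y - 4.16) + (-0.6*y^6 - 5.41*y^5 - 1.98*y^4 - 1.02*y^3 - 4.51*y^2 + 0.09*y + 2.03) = -0.09*y^6 - 4.33*y^5 - 1.87*y^4 - 5.82*y^3 - 3.01*y^2 - 4.07*y - 2.13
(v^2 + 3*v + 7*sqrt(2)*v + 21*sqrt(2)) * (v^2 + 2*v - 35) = v^4 + 5*v^3 + 7*sqrt(2)*v^3 - 29*v^2 + 35*sqrt(2)*v^2 - 203*sqrt(2)*v - 105*v - 735*sqrt(2)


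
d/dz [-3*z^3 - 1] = -9*z^2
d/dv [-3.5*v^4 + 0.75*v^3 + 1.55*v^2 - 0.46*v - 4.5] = -14.0*v^3 + 2.25*v^2 + 3.1*v - 0.46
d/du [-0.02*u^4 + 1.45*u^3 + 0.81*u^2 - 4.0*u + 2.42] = -0.08*u^3 + 4.35*u^2 + 1.62*u - 4.0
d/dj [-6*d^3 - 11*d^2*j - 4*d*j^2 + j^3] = -11*d^2 - 8*d*j + 3*j^2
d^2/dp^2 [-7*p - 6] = 0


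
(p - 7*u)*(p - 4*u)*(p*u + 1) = p^3*u - 11*p^2*u^2 + p^2 + 28*p*u^3 - 11*p*u + 28*u^2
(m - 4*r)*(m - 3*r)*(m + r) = m^3 - 6*m^2*r + 5*m*r^2 + 12*r^3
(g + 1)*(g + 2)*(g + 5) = g^3 + 8*g^2 + 17*g + 10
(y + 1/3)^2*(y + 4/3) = y^3 + 2*y^2 + y + 4/27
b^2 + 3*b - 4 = (b - 1)*(b + 4)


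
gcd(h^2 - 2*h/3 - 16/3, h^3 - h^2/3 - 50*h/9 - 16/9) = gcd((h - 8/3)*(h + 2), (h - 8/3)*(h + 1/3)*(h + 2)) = h^2 - 2*h/3 - 16/3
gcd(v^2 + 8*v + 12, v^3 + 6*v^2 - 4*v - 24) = v^2 + 8*v + 12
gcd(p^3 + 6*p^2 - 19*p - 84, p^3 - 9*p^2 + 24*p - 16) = p - 4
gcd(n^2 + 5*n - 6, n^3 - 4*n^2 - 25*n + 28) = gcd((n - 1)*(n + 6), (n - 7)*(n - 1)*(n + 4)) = n - 1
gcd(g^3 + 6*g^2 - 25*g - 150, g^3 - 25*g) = g^2 - 25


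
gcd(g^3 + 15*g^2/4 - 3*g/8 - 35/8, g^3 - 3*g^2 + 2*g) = g - 1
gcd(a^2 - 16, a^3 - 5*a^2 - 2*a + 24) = a - 4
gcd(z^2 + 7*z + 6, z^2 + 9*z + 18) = z + 6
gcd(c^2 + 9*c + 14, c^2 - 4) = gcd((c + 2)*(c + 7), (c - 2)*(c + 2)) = c + 2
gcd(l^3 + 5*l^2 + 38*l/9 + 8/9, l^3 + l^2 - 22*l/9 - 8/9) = l + 1/3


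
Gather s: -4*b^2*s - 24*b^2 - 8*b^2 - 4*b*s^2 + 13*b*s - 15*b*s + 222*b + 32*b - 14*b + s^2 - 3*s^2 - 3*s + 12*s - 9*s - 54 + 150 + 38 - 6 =-32*b^2 + 240*b + s^2*(-4*b - 2) + s*(-4*b^2 - 2*b) + 128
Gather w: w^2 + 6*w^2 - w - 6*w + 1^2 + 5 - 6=7*w^2 - 7*w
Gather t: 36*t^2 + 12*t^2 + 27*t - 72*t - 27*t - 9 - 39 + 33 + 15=48*t^2 - 72*t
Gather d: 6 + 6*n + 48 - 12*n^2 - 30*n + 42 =-12*n^2 - 24*n + 96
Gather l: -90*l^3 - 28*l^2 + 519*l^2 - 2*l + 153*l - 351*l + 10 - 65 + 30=-90*l^3 + 491*l^2 - 200*l - 25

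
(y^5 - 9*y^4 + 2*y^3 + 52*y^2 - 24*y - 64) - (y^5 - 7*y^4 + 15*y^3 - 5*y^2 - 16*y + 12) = -2*y^4 - 13*y^3 + 57*y^2 - 8*y - 76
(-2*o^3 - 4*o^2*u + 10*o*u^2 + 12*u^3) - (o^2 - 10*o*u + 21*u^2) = -2*o^3 - 4*o^2*u - o^2 + 10*o*u^2 + 10*o*u + 12*u^3 - 21*u^2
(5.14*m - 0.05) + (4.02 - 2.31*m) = 2.83*m + 3.97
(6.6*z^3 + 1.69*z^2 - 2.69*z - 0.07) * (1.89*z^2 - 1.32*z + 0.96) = 12.474*z^5 - 5.5179*z^4 - 0.9789*z^3 + 5.0409*z^2 - 2.49*z - 0.0672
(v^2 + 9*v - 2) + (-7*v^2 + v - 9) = -6*v^2 + 10*v - 11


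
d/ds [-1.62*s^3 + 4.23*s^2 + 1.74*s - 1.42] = -4.86*s^2 + 8.46*s + 1.74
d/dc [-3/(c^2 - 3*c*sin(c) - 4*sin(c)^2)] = 3*(-3*c*cos(c) + 2*c - 3*sin(c) - 4*sin(2*c))/((c - 4*sin(c))^2*(c + sin(c))^2)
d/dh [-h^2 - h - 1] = -2*h - 1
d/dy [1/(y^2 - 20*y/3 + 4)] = 6*(10 - 3*y)/(3*y^2 - 20*y + 12)^2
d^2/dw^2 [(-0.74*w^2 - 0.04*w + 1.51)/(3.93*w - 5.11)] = (7.105427357601e-15*w + 6.39110600000001)/(60.698457*w^3 - 236.770317*w^2 + 307.861659*w - 133.432831)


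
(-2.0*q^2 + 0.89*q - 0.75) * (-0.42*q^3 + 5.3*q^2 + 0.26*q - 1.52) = 0.84*q^5 - 10.9738*q^4 + 4.512*q^3 - 0.7036*q^2 - 1.5478*q + 1.14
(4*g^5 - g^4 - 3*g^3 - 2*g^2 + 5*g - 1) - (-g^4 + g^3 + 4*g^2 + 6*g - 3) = 4*g^5 - 4*g^3 - 6*g^2 - g + 2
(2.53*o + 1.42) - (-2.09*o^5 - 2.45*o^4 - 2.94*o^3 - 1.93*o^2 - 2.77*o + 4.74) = 2.09*o^5 + 2.45*o^4 + 2.94*o^3 + 1.93*o^2 + 5.3*o - 3.32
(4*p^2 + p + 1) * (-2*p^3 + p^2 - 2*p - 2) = -8*p^5 + 2*p^4 - 9*p^3 - 9*p^2 - 4*p - 2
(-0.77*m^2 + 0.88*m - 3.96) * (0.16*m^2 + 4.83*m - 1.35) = -0.1232*m^4 - 3.5783*m^3 + 4.6563*m^2 - 20.3148*m + 5.346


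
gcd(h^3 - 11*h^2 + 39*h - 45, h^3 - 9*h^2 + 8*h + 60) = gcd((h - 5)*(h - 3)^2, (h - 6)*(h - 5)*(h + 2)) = h - 5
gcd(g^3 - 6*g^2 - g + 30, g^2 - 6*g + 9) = g - 3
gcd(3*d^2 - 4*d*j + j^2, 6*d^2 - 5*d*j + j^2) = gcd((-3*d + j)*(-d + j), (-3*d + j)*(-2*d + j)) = 3*d - j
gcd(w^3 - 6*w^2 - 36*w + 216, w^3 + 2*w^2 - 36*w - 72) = w^2 - 36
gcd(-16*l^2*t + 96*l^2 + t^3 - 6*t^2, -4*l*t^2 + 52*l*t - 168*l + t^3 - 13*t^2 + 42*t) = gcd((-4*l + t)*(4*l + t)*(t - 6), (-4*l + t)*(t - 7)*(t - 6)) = -4*l*t + 24*l + t^2 - 6*t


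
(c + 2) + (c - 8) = 2*c - 6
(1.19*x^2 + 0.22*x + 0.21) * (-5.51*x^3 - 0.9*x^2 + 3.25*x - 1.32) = -6.5569*x^5 - 2.2832*x^4 + 2.5124*x^3 - 1.0448*x^2 + 0.3921*x - 0.2772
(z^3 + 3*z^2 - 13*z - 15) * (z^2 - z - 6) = z^5 + 2*z^4 - 22*z^3 - 20*z^2 + 93*z + 90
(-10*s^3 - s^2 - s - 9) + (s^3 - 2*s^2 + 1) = -9*s^3 - 3*s^2 - s - 8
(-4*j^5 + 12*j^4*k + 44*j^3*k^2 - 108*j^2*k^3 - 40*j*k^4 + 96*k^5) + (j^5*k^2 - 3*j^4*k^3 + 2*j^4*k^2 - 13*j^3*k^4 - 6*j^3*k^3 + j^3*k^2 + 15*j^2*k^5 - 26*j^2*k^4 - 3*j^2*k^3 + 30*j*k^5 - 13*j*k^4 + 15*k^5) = j^5*k^2 - 4*j^5 - 3*j^4*k^3 + 2*j^4*k^2 + 12*j^4*k - 13*j^3*k^4 - 6*j^3*k^3 + 45*j^3*k^2 + 15*j^2*k^5 - 26*j^2*k^4 - 111*j^2*k^3 + 30*j*k^5 - 53*j*k^4 + 111*k^5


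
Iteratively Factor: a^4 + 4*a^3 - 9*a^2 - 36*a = (a)*(a^3 + 4*a^2 - 9*a - 36) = a*(a + 4)*(a^2 - 9) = a*(a - 3)*(a + 4)*(a + 3)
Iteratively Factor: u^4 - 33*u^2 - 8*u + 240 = (u + 4)*(u^3 - 4*u^2 - 17*u + 60) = (u - 5)*(u + 4)*(u^2 + u - 12) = (u - 5)*(u + 4)^2*(u - 3)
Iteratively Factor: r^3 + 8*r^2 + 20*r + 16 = (r + 2)*(r^2 + 6*r + 8) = (r + 2)*(r + 4)*(r + 2)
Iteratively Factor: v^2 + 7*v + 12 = (v + 3)*(v + 4)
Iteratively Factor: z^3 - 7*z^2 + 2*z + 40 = (z - 4)*(z^2 - 3*z - 10) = (z - 4)*(z + 2)*(z - 5)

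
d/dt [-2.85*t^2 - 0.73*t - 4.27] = -5.7*t - 0.73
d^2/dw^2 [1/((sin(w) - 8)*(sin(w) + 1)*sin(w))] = (-9*sin(w)^2 + 86*sin(w) - 254 - 26/sin(w) + 208/sin(w)^2 + 128/sin(w)^3)/((sin(w) - 8)^3*(sin(w) + 1)^2)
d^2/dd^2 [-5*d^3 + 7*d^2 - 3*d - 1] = 14 - 30*d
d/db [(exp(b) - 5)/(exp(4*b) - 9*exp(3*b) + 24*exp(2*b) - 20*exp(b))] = (2 - 3*exp(b))*exp(-b)/(exp(3*b) - 6*exp(2*b) + 12*exp(b) - 8)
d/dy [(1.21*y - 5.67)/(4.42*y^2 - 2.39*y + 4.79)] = (-5.3482*y^2 + 50.1228*y - 7.7554)/(19.5364*y^4 - 21.1276*y^3 + 48.0557*y^2 - 22.8962*y + 22.9441)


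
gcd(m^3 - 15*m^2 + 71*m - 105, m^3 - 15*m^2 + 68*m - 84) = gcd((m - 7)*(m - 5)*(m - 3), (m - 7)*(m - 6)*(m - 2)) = m - 7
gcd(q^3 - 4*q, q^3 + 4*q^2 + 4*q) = q^2 + 2*q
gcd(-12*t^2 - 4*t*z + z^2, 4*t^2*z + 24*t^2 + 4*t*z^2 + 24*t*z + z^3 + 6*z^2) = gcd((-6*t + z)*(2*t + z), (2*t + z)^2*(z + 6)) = 2*t + z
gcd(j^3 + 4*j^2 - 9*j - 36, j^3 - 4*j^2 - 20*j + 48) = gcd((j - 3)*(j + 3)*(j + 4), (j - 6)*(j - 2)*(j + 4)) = j + 4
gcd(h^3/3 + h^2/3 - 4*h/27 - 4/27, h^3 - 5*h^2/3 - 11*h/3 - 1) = h + 1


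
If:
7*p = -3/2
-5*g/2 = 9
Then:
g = -18/5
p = -3/14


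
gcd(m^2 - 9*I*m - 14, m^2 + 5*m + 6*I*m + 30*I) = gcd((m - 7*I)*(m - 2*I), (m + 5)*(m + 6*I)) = 1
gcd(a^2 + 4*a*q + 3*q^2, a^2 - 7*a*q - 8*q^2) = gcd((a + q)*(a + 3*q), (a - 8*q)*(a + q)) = a + q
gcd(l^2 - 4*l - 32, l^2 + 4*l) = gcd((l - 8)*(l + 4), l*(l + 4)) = l + 4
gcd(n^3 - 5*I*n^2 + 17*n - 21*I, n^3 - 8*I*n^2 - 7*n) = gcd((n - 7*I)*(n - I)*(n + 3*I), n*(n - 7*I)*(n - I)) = n^2 - 8*I*n - 7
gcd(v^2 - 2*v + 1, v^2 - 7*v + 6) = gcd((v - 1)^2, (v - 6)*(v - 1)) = v - 1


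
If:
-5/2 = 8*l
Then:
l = -5/16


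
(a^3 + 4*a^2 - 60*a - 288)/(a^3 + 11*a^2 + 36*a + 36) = (a^2 - 2*a - 48)/(a^2 + 5*a + 6)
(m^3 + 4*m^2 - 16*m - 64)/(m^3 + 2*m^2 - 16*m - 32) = (m + 4)/(m + 2)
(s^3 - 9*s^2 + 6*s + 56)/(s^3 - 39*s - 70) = (s - 4)/(s + 5)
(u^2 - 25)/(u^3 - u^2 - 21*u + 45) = (u - 5)/(u^2 - 6*u + 9)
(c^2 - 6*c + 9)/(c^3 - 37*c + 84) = (c - 3)/(c^2 + 3*c - 28)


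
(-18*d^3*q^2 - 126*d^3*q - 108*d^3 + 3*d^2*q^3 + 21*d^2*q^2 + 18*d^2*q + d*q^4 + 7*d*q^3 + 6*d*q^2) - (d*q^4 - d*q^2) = -18*d^3*q^2 - 126*d^3*q - 108*d^3 + 3*d^2*q^3 + 21*d^2*q^2 + 18*d^2*q + 7*d*q^3 + 7*d*q^2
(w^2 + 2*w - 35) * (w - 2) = w^3 - 39*w + 70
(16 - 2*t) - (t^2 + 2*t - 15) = -t^2 - 4*t + 31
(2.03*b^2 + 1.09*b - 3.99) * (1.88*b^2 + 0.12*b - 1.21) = 3.8164*b^4 + 2.2928*b^3 - 9.8267*b^2 - 1.7977*b + 4.8279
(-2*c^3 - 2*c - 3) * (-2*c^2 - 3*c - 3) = 4*c^5 + 6*c^4 + 10*c^3 + 12*c^2 + 15*c + 9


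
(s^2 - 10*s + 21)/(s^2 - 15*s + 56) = (s - 3)/(s - 8)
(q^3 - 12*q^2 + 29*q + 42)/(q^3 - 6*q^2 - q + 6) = (q - 7)/(q - 1)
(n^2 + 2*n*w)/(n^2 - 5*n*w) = (n + 2*w)/(n - 5*w)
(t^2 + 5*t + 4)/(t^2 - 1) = (t + 4)/(t - 1)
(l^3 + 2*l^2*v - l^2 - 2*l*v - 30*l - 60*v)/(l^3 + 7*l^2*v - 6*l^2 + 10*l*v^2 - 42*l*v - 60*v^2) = (l + 5)/(l + 5*v)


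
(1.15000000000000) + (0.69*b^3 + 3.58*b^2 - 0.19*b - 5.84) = 0.69*b^3 + 3.58*b^2 - 0.19*b - 4.69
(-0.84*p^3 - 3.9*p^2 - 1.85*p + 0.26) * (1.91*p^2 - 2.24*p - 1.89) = -1.6044*p^5 - 5.5674*p^4 + 6.7901*p^3 + 12.0116*p^2 + 2.9141*p - 0.4914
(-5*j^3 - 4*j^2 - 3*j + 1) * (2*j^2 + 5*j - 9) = -10*j^5 - 33*j^4 + 19*j^3 + 23*j^2 + 32*j - 9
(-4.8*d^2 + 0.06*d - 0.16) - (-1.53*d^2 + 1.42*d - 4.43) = -3.27*d^2 - 1.36*d + 4.27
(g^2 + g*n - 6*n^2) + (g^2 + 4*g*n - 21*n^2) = 2*g^2 + 5*g*n - 27*n^2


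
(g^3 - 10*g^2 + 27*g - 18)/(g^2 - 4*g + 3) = g - 6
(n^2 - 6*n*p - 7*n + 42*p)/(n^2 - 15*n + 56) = (n - 6*p)/(n - 8)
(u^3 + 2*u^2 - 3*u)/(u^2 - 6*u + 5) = u*(u + 3)/(u - 5)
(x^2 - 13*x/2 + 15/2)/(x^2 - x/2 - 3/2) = (x - 5)/(x + 1)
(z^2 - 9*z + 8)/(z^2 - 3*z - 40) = (z - 1)/(z + 5)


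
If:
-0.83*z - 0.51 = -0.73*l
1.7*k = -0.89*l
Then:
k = -0.595245769540693*z - 0.365753424657534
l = 1.13698630136986*z + 0.698630136986301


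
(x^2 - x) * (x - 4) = x^3 - 5*x^2 + 4*x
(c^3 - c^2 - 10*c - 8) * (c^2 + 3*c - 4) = c^5 + 2*c^4 - 17*c^3 - 34*c^2 + 16*c + 32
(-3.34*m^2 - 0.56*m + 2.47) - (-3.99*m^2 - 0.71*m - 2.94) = 0.65*m^2 + 0.15*m + 5.41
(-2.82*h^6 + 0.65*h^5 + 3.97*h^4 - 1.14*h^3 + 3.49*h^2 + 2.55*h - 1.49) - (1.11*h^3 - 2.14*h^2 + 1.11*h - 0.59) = -2.82*h^6 + 0.65*h^5 + 3.97*h^4 - 2.25*h^3 + 5.63*h^2 + 1.44*h - 0.9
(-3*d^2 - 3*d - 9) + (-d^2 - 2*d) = -4*d^2 - 5*d - 9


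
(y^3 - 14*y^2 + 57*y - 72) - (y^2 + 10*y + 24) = y^3 - 15*y^2 + 47*y - 96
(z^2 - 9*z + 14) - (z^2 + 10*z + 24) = -19*z - 10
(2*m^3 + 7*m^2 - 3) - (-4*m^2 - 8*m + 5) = 2*m^3 + 11*m^2 + 8*m - 8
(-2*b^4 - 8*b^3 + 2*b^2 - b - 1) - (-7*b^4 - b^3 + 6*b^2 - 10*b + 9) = 5*b^4 - 7*b^3 - 4*b^2 + 9*b - 10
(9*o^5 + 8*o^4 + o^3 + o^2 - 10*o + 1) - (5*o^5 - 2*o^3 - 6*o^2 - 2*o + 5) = 4*o^5 + 8*o^4 + 3*o^3 + 7*o^2 - 8*o - 4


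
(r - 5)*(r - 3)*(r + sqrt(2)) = r^3 - 8*r^2 + sqrt(2)*r^2 - 8*sqrt(2)*r + 15*r + 15*sqrt(2)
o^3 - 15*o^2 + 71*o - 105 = (o - 7)*(o - 5)*(o - 3)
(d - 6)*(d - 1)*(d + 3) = d^3 - 4*d^2 - 15*d + 18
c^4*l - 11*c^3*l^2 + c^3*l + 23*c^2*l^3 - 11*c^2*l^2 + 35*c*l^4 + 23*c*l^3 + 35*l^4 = (c - 7*l)*(c - 5*l)*(c + l)*(c*l + l)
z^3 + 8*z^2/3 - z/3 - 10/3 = (z - 1)*(z + 5/3)*(z + 2)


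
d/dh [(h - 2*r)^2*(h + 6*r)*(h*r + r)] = r*(h - 2*r)*((h + 1)*(h - 2*r) + 2*(h + 1)*(h + 6*r) + (h - 2*r)*(h + 6*r))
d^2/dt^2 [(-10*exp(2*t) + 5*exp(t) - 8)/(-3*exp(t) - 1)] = (90*exp(3*t) + 90*exp(2*t) + 127*exp(t) - 29)*exp(t)/(27*exp(3*t) + 27*exp(2*t) + 9*exp(t) + 1)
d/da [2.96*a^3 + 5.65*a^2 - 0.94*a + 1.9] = 8.88*a^2 + 11.3*a - 0.94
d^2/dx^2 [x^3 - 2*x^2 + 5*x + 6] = 6*x - 4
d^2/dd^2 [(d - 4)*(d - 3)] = 2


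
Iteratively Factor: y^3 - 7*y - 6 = (y + 2)*(y^2 - 2*y - 3) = (y - 3)*(y + 2)*(y + 1)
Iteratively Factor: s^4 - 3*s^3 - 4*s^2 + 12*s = (s + 2)*(s^3 - 5*s^2 + 6*s) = (s - 3)*(s + 2)*(s^2 - 2*s) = s*(s - 3)*(s + 2)*(s - 2)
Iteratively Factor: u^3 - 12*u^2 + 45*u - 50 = (u - 5)*(u^2 - 7*u + 10) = (u - 5)*(u - 2)*(u - 5)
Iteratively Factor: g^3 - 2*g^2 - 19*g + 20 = (g - 5)*(g^2 + 3*g - 4) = (g - 5)*(g + 4)*(g - 1)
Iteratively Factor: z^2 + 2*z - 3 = (z - 1)*(z + 3)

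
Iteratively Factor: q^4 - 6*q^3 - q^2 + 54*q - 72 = (q - 4)*(q^3 - 2*q^2 - 9*q + 18) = (q - 4)*(q - 2)*(q^2 - 9) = (q - 4)*(q - 3)*(q - 2)*(q + 3)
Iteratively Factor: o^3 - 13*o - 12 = (o - 4)*(o^2 + 4*o + 3) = (o - 4)*(o + 1)*(o + 3)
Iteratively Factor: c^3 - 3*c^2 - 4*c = (c + 1)*(c^2 - 4*c) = c*(c + 1)*(c - 4)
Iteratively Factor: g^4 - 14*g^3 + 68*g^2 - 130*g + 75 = (g - 3)*(g^3 - 11*g^2 + 35*g - 25) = (g - 5)*(g - 3)*(g^2 - 6*g + 5) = (g - 5)^2*(g - 3)*(g - 1)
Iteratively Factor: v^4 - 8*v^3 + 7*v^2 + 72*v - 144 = (v + 3)*(v^3 - 11*v^2 + 40*v - 48) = (v - 4)*(v + 3)*(v^2 - 7*v + 12) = (v - 4)^2*(v + 3)*(v - 3)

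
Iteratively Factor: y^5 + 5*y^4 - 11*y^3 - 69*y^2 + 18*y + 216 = (y - 2)*(y^4 + 7*y^3 + 3*y^2 - 63*y - 108) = (y - 2)*(y + 3)*(y^3 + 4*y^2 - 9*y - 36) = (y - 2)*(y + 3)*(y + 4)*(y^2 - 9) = (y - 2)*(y + 3)^2*(y + 4)*(y - 3)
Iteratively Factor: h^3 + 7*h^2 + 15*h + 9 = (h + 3)*(h^2 + 4*h + 3) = (h + 1)*(h + 3)*(h + 3)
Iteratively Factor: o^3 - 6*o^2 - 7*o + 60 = (o - 5)*(o^2 - o - 12) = (o - 5)*(o + 3)*(o - 4)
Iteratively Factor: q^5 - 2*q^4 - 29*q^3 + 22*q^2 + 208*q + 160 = (q + 4)*(q^4 - 6*q^3 - 5*q^2 + 42*q + 40) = (q + 1)*(q + 4)*(q^3 - 7*q^2 + 2*q + 40) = (q - 4)*(q + 1)*(q + 4)*(q^2 - 3*q - 10) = (q - 5)*(q - 4)*(q + 1)*(q + 4)*(q + 2)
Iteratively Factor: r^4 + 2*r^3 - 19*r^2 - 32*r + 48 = (r - 1)*(r^3 + 3*r^2 - 16*r - 48) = (r - 4)*(r - 1)*(r^2 + 7*r + 12) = (r - 4)*(r - 1)*(r + 3)*(r + 4)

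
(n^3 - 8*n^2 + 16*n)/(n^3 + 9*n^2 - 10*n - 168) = n*(n - 4)/(n^2 + 13*n + 42)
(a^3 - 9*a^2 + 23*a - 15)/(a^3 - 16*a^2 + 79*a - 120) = (a - 1)/(a - 8)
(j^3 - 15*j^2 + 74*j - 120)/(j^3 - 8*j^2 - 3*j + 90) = (j - 4)/(j + 3)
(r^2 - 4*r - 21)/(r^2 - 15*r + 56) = (r + 3)/(r - 8)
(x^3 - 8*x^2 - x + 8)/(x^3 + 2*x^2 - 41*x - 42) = (x^2 - 9*x + 8)/(x^2 + x - 42)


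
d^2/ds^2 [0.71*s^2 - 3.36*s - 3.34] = 1.42000000000000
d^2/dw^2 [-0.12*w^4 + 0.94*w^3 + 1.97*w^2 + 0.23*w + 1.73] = -1.44*w^2 + 5.64*w + 3.94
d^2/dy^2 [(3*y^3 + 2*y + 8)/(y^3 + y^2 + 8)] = 2*(-3*y^6 + 6*y^5 - 90*y^4 + 42*y^3 - 72*y^2 + 336*y - 64)/(y^9 + 3*y^8 + 3*y^7 + 25*y^6 + 48*y^5 + 24*y^4 + 192*y^3 + 192*y^2 + 512)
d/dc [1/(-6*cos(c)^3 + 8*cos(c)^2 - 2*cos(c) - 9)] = 2*(-9*cos(c)^2 + 8*cos(c) - 1)*sin(c)/(6*cos(c)^3 - 8*cos(c)^2 + 2*cos(c) + 9)^2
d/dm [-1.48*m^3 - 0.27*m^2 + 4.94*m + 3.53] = -4.44*m^2 - 0.54*m + 4.94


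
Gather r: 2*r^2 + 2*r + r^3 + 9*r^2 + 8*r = r^3 + 11*r^2 + 10*r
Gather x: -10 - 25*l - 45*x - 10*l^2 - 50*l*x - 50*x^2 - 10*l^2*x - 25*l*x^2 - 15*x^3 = -10*l^2 - 25*l - 15*x^3 + x^2*(-25*l - 50) + x*(-10*l^2 - 50*l - 45) - 10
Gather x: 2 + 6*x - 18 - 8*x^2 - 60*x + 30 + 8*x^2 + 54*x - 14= 0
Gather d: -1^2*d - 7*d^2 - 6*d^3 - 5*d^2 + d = -6*d^3 - 12*d^2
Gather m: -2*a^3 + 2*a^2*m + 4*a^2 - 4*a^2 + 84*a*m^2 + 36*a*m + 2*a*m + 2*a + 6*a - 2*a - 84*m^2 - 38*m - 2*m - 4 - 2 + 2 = -2*a^3 + 6*a + m^2*(84*a - 84) + m*(2*a^2 + 38*a - 40) - 4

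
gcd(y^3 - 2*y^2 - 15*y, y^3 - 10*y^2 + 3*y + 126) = y + 3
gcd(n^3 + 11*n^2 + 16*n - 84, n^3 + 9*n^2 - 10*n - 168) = n^2 + 13*n + 42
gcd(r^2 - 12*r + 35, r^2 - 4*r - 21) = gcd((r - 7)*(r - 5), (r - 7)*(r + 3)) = r - 7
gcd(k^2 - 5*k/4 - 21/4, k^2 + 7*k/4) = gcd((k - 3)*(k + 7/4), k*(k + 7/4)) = k + 7/4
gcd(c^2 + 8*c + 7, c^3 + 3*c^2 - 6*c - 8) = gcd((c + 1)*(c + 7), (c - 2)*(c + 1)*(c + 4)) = c + 1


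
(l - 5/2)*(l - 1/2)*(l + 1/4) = l^3 - 11*l^2/4 + l/2 + 5/16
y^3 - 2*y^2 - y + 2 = (y - 2)*(y - 1)*(y + 1)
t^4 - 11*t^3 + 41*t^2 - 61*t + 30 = (t - 5)*(t - 3)*(t - 2)*(t - 1)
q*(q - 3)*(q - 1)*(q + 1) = q^4 - 3*q^3 - q^2 + 3*q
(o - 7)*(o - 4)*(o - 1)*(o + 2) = o^4 - 10*o^3 + 15*o^2 + 50*o - 56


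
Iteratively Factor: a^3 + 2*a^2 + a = (a)*(a^2 + 2*a + 1) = a*(a + 1)*(a + 1)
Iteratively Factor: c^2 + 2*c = (c)*(c + 2)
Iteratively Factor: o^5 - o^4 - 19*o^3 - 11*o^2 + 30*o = (o + 3)*(o^4 - 4*o^3 - 7*o^2 + 10*o) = (o + 2)*(o + 3)*(o^3 - 6*o^2 + 5*o) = o*(o + 2)*(o + 3)*(o^2 - 6*o + 5) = o*(o - 1)*(o + 2)*(o + 3)*(o - 5)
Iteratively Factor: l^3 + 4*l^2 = (l)*(l^2 + 4*l) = l*(l + 4)*(l)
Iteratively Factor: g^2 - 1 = (g + 1)*(g - 1)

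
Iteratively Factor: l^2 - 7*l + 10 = (l - 5)*(l - 2)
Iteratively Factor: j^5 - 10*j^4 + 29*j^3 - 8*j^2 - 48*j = (j + 1)*(j^4 - 11*j^3 + 40*j^2 - 48*j) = (j - 4)*(j + 1)*(j^3 - 7*j^2 + 12*j) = (j - 4)^2*(j + 1)*(j^2 - 3*j) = (j - 4)^2*(j - 3)*(j + 1)*(j)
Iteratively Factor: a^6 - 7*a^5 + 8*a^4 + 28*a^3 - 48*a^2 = (a + 2)*(a^5 - 9*a^4 + 26*a^3 - 24*a^2) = (a - 3)*(a + 2)*(a^4 - 6*a^3 + 8*a^2) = a*(a - 3)*(a + 2)*(a^3 - 6*a^2 + 8*a) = a*(a - 3)*(a - 2)*(a + 2)*(a^2 - 4*a) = a^2*(a - 3)*(a - 2)*(a + 2)*(a - 4)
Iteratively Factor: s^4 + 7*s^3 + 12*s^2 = (s)*(s^3 + 7*s^2 + 12*s) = s*(s + 4)*(s^2 + 3*s) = s^2*(s + 4)*(s + 3)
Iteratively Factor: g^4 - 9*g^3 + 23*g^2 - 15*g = (g)*(g^3 - 9*g^2 + 23*g - 15) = g*(g - 5)*(g^2 - 4*g + 3) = g*(g - 5)*(g - 3)*(g - 1)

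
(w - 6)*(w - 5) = w^2 - 11*w + 30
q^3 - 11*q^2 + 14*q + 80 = (q - 8)*(q - 5)*(q + 2)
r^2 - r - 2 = (r - 2)*(r + 1)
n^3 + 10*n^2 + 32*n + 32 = (n + 2)*(n + 4)^2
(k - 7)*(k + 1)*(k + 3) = k^3 - 3*k^2 - 25*k - 21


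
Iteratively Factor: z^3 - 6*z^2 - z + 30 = (z - 5)*(z^2 - z - 6) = (z - 5)*(z - 3)*(z + 2)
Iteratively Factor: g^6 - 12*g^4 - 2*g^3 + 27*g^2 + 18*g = (g + 3)*(g^5 - 3*g^4 - 3*g^3 + 7*g^2 + 6*g) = g*(g + 3)*(g^4 - 3*g^3 - 3*g^2 + 7*g + 6) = g*(g + 1)*(g + 3)*(g^3 - 4*g^2 + g + 6) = g*(g - 2)*(g + 1)*(g + 3)*(g^2 - 2*g - 3) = g*(g - 3)*(g - 2)*(g + 1)*(g + 3)*(g + 1)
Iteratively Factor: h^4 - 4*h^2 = (h)*(h^3 - 4*h) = h*(h + 2)*(h^2 - 2*h) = h*(h - 2)*(h + 2)*(h)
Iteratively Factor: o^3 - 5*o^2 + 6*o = (o)*(o^2 - 5*o + 6) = o*(o - 2)*(o - 3)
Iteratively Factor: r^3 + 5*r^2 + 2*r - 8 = (r - 1)*(r^2 + 6*r + 8) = (r - 1)*(r + 2)*(r + 4)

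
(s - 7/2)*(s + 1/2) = s^2 - 3*s - 7/4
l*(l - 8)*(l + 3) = l^3 - 5*l^2 - 24*l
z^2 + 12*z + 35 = (z + 5)*(z + 7)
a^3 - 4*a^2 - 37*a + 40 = (a - 8)*(a - 1)*(a + 5)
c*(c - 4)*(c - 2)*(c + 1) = c^4 - 5*c^3 + 2*c^2 + 8*c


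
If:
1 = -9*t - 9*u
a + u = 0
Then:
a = -u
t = -u - 1/9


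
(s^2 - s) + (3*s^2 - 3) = 4*s^2 - s - 3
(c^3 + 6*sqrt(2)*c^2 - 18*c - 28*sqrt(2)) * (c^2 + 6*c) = c^5 + 6*c^4 + 6*sqrt(2)*c^4 - 18*c^3 + 36*sqrt(2)*c^3 - 108*c^2 - 28*sqrt(2)*c^2 - 168*sqrt(2)*c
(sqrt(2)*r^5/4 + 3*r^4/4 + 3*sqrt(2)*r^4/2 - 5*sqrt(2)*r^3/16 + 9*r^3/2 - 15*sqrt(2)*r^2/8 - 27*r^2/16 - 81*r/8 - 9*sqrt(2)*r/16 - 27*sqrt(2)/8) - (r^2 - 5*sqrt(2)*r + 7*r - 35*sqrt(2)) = sqrt(2)*r^5/4 + 3*r^4/4 + 3*sqrt(2)*r^4/2 - 5*sqrt(2)*r^3/16 + 9*r^3/2 - 43*r^2/16 - 15*sqrt(2)*r^2/8 - 137*r/8 + 71*sqrt(2)*r/16 + 253*sqrt(2)/8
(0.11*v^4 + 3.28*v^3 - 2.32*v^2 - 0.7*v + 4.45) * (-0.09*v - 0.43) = -0.0099*v^5 - 0.3425*v^4 - 1.2016*v^3 + 1.0606*v^2 - 0.0995*v - 1.9135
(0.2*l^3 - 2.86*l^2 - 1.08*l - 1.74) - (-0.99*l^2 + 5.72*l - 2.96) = 0.2*l^3 - 1.87*l^2 - 6.8*l + 1.22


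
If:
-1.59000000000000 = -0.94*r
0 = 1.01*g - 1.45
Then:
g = 1.44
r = 1.69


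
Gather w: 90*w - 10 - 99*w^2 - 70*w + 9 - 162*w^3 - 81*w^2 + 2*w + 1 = -162*w^3 - 180*w^2 + 22*w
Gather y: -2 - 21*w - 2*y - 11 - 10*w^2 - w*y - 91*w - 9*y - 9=-10*w^2 - 112*w + y*(-w - 11) - 22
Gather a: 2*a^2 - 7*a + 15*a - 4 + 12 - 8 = 2*a^2 + 8*a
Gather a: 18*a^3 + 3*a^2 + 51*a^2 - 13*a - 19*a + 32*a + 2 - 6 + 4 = 18*a^3 + 54*a^2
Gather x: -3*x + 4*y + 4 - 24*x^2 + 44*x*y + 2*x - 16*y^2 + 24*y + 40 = -24*x^2 + x*(44*y - 1) - 16*y^2 + 28*y + 44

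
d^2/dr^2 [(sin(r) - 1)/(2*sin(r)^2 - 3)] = (-36*sin(r)^5 + 16*sin(r)^4 + 26*sin(r) - 3*sin(3*r) + 2*sin(5*r) - 12)/(2*sin(r)^2 - 3)^3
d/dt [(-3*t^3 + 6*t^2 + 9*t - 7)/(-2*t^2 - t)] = (6*t^4 + 6*t^3 + 12*t^2 - 28*t - 7)/(t^2*(4*t^2 + 4*t + 1))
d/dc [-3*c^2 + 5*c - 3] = 5 - 6*c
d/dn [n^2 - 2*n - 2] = 2*n - 2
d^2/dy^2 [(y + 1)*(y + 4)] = 2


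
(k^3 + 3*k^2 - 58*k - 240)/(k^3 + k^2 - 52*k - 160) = (k + 6)/(k + 4)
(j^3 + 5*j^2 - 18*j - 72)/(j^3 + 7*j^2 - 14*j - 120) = (j + 3)/(j + 5)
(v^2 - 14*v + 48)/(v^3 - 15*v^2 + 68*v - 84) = (v - 8)/(v^2 - 9*v + 14)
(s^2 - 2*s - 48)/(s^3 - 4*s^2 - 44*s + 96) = 1/(s - 2)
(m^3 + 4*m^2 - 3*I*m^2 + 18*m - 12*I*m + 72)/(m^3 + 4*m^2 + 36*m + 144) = (m + 3*I)/(m + 6*I)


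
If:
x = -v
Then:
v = -x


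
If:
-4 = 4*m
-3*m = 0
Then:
No Solution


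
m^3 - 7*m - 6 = (m - 3)*(m + 1)*(m + 2)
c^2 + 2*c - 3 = (c - 1)*(c + 3)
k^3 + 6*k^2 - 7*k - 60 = (k - 3)*(k + 4)*(k + 5)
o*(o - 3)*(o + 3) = o^3 - 9*o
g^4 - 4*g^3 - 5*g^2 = g^2*(g - 5)*(g + 1)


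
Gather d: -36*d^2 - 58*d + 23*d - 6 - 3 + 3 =-36*d^2 - 35*d - 6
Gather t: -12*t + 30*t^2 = 30*t^2 - 12*t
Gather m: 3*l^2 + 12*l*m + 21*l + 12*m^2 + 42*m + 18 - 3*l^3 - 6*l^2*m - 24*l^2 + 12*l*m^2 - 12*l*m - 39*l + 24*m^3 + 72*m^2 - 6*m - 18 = -3*l^3 - 21*l^2 - 18*l + 24*m^3 + m^2*(12*l + 84) + m*(36 - 6*l^2)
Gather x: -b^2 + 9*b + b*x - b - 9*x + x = -b^2 + 8*b + x*(b - 8)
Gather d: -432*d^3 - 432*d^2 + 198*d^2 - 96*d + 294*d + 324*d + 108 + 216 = -432*d^3 - 234*d^2 + 522*d + 324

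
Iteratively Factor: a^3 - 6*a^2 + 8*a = (a - 4)*(a^2 - 2*a) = (a - 4)*(a - 2)*(a)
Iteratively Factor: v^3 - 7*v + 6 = (v - 2)*(v^2 + 2*v - 3) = (v - 2)*(v - 1)*(v + 3)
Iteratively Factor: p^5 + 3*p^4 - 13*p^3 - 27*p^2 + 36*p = (p - 3)*(p^4 + 6*p^3 + 5*p^2 - 12*p) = p*(p - 3)*(p^3 + 6*p^2 + 5*p - 12) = p*(p - 3)*(p + 3)*(p^2 + 3*p - 4) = p*(p - 3)*(p + 3)*(p + 4)*(p - 1)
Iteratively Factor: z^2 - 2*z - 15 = (z + 3)*(z - 5)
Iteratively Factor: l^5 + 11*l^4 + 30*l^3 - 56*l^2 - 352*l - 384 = (l + 2)*(l^4 + 9*l^3 + 12*l^2 - 80*l - 192) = (l + 2)*(l + 4)*(l^3 + 5*l^2 - 8*l - 48) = (l + 2)*(l + 4)^2*(l^2 + l - 12) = (l - 3)*(l + 2)*(l + 4)^2*(l + 4)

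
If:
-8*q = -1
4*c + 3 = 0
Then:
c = -3/4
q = 1/8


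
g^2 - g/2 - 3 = (g - 2)*(g + 3/2)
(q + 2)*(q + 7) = q^2 + 9*q + 14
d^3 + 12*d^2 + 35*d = d*(d + 5)*(d + 7)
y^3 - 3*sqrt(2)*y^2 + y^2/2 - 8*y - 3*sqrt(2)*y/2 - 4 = (y + 1/2)*(y - 4*sqrt(2))*(y + sqrt(2))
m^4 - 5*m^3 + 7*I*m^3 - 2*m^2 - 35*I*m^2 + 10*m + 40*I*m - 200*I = (m - 5)*(m - 2*I)*(m + 4*I)*(m + 5*I)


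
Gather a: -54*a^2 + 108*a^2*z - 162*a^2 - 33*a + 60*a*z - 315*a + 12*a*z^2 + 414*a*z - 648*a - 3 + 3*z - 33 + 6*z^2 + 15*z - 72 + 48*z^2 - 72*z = a^2*(108*z - 216) + a*(12*z^2 + 474*z - 996) + 54*z^2 - 54*z - 108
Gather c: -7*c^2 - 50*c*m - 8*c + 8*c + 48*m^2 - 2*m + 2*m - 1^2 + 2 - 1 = -7*c^2 - 50*c*m + 48*m^2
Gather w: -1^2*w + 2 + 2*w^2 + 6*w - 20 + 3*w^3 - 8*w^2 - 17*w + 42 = 3*w^3 - 6*w^2 - 12*w + 24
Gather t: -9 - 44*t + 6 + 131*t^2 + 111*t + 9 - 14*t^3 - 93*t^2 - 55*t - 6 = -14*t^3 + 38*t^2 + 12*t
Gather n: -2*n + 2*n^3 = 2*n^3 - 2*n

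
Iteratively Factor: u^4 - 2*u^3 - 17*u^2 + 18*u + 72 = (u + 2)*(u^3 - 4*u^2 - 9*u + 36) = (u + 2)*(u + 3)*(u^2 - 7*u + 12) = (u - 4)*(u + 2)*(u + 3)*(u - 3)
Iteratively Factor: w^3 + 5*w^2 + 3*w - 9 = (w - 1)*(w^2 + 6*w + 9) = (w - 1)*(w + 3)*(w + 3)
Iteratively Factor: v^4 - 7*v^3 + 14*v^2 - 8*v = (v - 4)*(v^3 - 3*v^2 + 2*v) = (v - 4)*(v - 1)*(v^2 - 2*v) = (v - 4)*(v - 2)*(v - 1)*(v)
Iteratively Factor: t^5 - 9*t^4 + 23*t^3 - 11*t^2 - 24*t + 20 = (t - 5)*(t^4 - 4*t^3 + 3*t^2 + 4*t - 4) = (t - 5)*(t - 2)*(t^3 - 2*t^2 - t + 2) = (t - 5)*(t - 2)*(t - 1)*(t^2 - t - 2) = (t - 5)*(t - 2)*(t - 1)*(t + 1)*(t - 2)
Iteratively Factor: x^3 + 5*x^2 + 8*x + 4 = (x + 2)*(x^2 + 3*x + 2) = (x + 1)*(x + 2)*(x + 2)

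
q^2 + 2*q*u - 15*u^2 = (q - 3*u)*(q + 5*u)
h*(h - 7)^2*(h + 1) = h^4 - 13*h^3 + 35*h^2 + 49*h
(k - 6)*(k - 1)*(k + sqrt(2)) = k^3 - 7*k^2 + sqrt(2)*k^2 - 7*sqrt(2)*k + 6*k + 6*sqrt(2)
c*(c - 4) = c^2 - 4*c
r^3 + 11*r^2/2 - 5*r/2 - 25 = (r - 2)*(r + 5/2)*(r + 5)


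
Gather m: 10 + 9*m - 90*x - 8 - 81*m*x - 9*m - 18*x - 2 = -81*m*x - 108*x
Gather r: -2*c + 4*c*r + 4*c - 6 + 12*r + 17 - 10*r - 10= 2*c + r*(4*c + 2) + 1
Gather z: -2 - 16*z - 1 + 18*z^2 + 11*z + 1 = 18*z^2 - 5*z - 2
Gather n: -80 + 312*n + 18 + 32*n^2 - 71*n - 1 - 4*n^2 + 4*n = 28*n^2 + 245*n - 63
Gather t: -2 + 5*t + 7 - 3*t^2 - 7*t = -3*t^2 - 2*t + 5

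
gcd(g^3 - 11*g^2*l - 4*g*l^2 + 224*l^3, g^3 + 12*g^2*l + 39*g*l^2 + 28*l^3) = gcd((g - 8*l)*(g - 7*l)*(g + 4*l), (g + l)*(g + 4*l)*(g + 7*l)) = g + 4*l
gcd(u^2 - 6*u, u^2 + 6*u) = u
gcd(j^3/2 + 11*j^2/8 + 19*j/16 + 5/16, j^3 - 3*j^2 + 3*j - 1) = 1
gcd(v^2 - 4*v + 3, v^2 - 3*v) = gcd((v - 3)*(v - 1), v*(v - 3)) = v - 3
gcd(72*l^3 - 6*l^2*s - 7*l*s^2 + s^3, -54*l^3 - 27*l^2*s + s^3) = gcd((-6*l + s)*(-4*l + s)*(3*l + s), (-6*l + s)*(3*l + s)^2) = -18*l^2 - 3*l*s + s^2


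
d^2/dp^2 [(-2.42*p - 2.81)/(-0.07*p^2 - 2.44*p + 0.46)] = ((0.14*p + 2.44)*(0.28*p + 4.88)*(2.42*p + 2.81) - (1.0164*p + 12.203)*(0.07*p^2 + 2.44*p - 0.46))/(0.07*p^2 + 2.44*p - 0.46)^3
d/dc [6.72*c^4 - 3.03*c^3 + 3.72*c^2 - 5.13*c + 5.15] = 26.88*c^3 - 9.09*c^2 + 7.44*c - 5.13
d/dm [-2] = 0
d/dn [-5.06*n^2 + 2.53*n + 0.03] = 2.53 - 10.12*n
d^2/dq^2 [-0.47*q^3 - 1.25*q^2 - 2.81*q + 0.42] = -2.82*q - 2.5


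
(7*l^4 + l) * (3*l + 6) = 21*l^5 + 42*l^4 + 3*l^2 + 6*l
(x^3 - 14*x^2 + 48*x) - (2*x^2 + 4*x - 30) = x^3 - 16*x^2 + 44*x + 30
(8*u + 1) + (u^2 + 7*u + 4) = u^2 + 15*u + 5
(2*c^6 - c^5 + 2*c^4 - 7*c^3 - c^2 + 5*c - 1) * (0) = 0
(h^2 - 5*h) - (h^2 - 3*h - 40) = 40 - 2*h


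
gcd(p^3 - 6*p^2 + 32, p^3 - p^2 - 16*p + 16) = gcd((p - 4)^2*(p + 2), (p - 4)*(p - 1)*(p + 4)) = p - 4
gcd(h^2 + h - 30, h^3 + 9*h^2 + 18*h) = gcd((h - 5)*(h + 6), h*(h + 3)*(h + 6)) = h + 6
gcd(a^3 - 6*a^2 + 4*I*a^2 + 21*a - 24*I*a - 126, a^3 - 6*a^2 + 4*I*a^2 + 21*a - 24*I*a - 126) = a^3 + a^2*(-6 + 4*I) + a*(21 - 24*I) - 126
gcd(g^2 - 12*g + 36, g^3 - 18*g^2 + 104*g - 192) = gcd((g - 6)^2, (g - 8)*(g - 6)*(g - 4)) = g - 6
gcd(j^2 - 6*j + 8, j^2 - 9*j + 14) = j - 2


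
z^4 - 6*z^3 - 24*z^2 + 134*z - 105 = (z - 7)*(z - 3)*(z - 1)*(z + 5)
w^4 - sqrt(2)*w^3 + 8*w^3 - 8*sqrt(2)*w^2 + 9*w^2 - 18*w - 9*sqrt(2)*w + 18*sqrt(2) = (w - 1)*(w + 3)*(w + 6)*(w - sqrt(2))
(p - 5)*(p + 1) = p^2 - 4*p - 5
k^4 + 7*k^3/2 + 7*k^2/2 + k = k*(k + 1/2)*(k + 1)*(k + 2)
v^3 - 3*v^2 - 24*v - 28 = (v - 7)*(v + 2)^2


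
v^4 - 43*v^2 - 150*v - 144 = (v - 8)*(v + 2)*(v + 3)^2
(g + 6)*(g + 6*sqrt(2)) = g^2 + 6*g + 6*sqrt(2)*g + 36*sqrt(2)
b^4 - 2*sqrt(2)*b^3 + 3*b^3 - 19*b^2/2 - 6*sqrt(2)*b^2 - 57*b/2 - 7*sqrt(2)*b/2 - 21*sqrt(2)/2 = (b + 3)*(b - 7*sqrt(2)/2)*(b + sqrt(2)/2)*(b + sqrt(2))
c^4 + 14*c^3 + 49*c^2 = c^2*(c + 7)^2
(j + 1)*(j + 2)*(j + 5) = j^3 + 8*j^2 + 17*j + 10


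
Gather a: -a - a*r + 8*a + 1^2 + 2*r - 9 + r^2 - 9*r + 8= a*(7 - r) + r^2 - 7*r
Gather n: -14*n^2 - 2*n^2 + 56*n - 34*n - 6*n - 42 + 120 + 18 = -16*n^2 + 16*n + 96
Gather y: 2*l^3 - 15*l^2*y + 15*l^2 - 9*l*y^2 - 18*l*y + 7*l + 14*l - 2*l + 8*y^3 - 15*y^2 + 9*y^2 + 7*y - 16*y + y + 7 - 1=2*l^3 + 15*l^2 + 19*l + 8*y^3 + y^2*(-9*l - 6) + y*(-15*l^2 - 18*l - 8) + 6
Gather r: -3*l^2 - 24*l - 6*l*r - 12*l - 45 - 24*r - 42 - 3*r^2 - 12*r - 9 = -3*l^2 - 36*l - 3*r^2 + r*(-6*l - 36) - 96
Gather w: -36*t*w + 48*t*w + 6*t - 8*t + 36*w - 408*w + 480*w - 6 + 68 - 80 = -2*t + w*(12*t + 108) - 18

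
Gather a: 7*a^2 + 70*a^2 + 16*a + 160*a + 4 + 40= 77*a^2 + 176*a + 44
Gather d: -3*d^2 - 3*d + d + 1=-3*d^2 - 2*d + 1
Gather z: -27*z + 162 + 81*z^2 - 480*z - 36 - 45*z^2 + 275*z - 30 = 36*z^2 - 232*z + 96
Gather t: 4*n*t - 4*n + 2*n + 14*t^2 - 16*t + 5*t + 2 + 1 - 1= -2*n + 14*t^2 + t*(4*n - 11) + 2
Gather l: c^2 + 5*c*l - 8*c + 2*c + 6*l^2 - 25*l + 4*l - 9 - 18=c^2 - 6*c + 6*l^2 + l*(5*c - 21) - 27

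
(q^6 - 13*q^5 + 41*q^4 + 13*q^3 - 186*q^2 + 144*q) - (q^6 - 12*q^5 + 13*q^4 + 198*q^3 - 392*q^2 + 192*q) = -q^5 + 28*q^4 - 185*q^3 + 206*q^2 - 48*q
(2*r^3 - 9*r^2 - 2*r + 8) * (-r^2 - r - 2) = -2*r^5 + 7*r^4 + 7*r^3 + 12*r^2 - 4*r - 16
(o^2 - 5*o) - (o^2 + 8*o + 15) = -13*o - 15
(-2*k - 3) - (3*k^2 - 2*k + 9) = -3*k^2 - 12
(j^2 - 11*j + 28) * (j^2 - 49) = j^4 - 11*j^3 - 21*j^2 + 539*j - 1372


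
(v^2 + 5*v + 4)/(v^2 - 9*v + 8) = (v^2 + 5*v + 4)/(v^2 - 9*v + 8)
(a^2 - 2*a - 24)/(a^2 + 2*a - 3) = (a^2 - 2*a - 24)/(a^2 + 2*a - 3)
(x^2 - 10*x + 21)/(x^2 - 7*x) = (x - 3)/x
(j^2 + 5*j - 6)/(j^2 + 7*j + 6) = (j - 1)/(j + 1)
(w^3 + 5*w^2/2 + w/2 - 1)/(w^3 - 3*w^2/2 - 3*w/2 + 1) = (w + 2)/(w - 2)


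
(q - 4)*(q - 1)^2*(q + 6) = q^4 - 27*q^2 + 50*q - 24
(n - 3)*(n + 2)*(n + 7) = n^3 + 6*n^2 - 13*n - 42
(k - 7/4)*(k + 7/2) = k^2 + 7*k/4 - 49/8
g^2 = g^2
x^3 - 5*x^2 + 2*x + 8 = (x - 4)*(x - 2)*(x + 1)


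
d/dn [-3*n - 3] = -3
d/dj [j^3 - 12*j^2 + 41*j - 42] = 3*j^2 - 24*j + 41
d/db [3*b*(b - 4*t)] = 6*b - 12*t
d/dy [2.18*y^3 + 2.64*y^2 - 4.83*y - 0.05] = 6.54*y^2 + 5.28*y - 4.83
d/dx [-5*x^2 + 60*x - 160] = 60 - 10*x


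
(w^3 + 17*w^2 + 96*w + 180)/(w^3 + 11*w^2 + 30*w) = (w + 6)/w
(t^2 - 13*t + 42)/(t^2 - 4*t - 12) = (t - 7)/(t + 2)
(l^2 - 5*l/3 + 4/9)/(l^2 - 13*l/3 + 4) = (l - 1/3)/(l - 3)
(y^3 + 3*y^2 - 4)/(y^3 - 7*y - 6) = (y^2 + y - 2)/(y^2 - 2*y - 3)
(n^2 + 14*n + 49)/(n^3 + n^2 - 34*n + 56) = (n + 7)/(n^2 - 6*n + 8)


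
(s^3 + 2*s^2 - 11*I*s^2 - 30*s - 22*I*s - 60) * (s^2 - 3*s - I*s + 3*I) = s^5 - s^4 - 12*I*s^4 - 47*s^3 + 12*I*s^3 + 41*s^2 + 102*I*s^2 + 246*s - 30*I*s - 180*I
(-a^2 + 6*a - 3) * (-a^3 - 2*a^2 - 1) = a^5 - 4*a^4 - 9*a^3 + 7*a^2 - 6*a + 3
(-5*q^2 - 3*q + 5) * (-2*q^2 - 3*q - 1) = 10*q^4 + 21*q^3 + 4*q^2 - 12*q - 5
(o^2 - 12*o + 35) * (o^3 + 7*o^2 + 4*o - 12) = o^5 - 5*o^4 - 45*o^3 + 185*o^2 + 284*o - 420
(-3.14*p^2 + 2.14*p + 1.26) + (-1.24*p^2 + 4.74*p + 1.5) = -4.38*p^2 + 6.88*p + 2.76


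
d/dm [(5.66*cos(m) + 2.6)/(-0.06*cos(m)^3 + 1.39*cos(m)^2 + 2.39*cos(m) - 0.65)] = (-0.6792*cos(m)^3 + 7.3994*cos(m)^2 + 7.228*cos(m) + 9.893)*sin(m)/(0.0036*cos(m)^6 - 0.1668*cos(m)^5 + 1.6453*cos(m)^4 + 6.7222*cos(m)^3 + 3.9051*cos(m)^2 - 3.107*cos(m) + 0.4225)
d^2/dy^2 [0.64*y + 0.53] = 0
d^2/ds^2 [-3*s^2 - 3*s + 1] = -6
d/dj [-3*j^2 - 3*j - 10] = -6*j - 3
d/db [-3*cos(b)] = 3*sin(b)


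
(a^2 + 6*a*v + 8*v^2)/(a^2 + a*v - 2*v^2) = (-a - 4*v)/(-a + v)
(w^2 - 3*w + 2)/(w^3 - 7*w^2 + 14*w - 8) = 1/(w - 4)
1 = 1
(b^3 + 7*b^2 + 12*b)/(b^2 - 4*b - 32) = b*(b + 3)/(b - 8)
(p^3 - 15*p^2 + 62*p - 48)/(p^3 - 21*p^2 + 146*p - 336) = (p - 1)/(p - 7)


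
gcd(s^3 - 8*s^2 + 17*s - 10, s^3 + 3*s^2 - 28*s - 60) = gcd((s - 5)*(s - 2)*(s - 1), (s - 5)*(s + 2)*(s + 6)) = s - 5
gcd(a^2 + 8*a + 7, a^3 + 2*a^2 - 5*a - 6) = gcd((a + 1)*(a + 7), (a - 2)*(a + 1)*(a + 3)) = a + 1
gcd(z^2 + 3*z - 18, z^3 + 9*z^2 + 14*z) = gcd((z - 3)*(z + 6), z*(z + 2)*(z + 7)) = 1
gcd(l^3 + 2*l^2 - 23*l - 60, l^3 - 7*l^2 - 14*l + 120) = l^2 - l - 20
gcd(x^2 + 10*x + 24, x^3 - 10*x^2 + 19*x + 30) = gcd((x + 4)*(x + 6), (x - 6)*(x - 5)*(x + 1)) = 1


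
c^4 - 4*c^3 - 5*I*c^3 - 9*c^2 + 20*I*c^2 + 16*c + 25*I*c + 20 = (c - 5)*(c + 1)*(c - 4*I)*(c - I)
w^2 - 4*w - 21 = (w - 7)*(w + 3)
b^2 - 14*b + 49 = (b - 7)^2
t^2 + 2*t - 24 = (t - 4)*(t + 6)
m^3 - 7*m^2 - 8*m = m*(m - 8)*(m + 1)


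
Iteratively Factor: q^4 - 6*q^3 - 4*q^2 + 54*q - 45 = (q + 3)*(q^3 - 9*q^2 + 23*q - 15) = (q - 3)*(q + 3)*(q^2 - 6*q + 5) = (q - 3)*(q - 1)*(q + 3)*(q - 5)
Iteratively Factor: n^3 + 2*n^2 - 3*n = (n)*(n^2 + 2*n - 3) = n*(n - 1)*(n + 3)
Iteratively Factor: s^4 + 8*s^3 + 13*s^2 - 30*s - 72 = (s + 3)*(s^3 + 5*s^2 - 2*s - 24) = (s + 3)*(s + 4)*(s^2 + s - 6) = (s - 2)*(s + 3)*(s + 4)*(s + 3)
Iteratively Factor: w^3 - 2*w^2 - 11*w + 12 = (w - 1)*(w^2 - w - 12) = (w - 4)*(w - 1)*(w + 3)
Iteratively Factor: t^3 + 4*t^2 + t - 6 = (t + 3)*(t^2 + t - 2) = (t - 1)*(t + 3)*(t + 2)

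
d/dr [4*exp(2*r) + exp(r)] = (8*exp(r) + 1)*exp(r)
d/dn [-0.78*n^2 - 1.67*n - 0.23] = -1.56*n - 1.67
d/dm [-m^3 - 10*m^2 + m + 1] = -3*m^2 - 20*m + 1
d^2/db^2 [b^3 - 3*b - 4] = 6*b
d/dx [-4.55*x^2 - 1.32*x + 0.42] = -9.1*x - 1.32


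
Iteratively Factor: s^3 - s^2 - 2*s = (s - 2)*(s^2 + s) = s*(s - 2)*(s + 1)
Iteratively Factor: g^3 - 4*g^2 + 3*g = (g - 3)*(g^2 - g) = g*(g - 3)*(g - 1)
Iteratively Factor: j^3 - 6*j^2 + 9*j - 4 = (j - 1)*(j^2 - 5*j + 4) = (j - 1)^2*(j - 4)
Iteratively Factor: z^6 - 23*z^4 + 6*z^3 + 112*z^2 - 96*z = (z - 1)*(z^5 + z^4 - 22*z^3 - 16*z^2 + 96*z) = z*(z - 1)*(z^4 + z^3 - 22*z^2 - 16*z + 96) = z*(z - 1)*(z + 4)*(z^3 - 3*z^2 - 10*z + 24) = z*(z - 1)*(z + 3)*(z + 4)*(z^2 - 6*z + 8) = z*(z - 4)*(z - 1)*(z + 3)*(z + 4)*(z - 2)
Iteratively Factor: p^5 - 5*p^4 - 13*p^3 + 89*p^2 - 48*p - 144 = (p - 3)*(p^4 - 2*p^3 - 19*p^2 + 32*p + 48) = (p - 3)*(p + 4)*(p^3 - 6*p^2 + 5*p + 12) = (p - 3)*(p + 1)*(p + 4)*(p^2 - 7*p + 12) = (p - 4)*(p - 3)*(p + 1)*(p + 4)*(p - 3)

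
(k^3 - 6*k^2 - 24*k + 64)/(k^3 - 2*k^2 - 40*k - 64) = (k - 2)/(k + 2)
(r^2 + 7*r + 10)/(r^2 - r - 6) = (r + 5)/(r - 3)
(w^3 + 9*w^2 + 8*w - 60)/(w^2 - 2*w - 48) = (w^2 + 3*w - 10)/(w - 8)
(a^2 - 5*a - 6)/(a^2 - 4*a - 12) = (a + 1)/(a + 2)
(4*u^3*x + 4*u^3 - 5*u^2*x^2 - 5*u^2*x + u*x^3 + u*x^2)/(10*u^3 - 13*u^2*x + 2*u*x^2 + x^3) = u*(-4*u*x - 4*u + x^2 + x)/(-10*u^2 + 3*u*x + x^2)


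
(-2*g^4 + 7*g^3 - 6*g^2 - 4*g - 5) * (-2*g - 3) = 4*g^5 - 8*g^4 - 9*g^3 + 26*g^2 + 22*g + 15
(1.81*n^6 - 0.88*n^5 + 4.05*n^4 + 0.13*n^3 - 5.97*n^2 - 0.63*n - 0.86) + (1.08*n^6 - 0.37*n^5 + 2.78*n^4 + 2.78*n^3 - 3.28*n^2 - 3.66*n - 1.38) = 2.89*n^6 - 1.25*n^5 + 6.83*n^4 + 2.91*n^3 - 9.25*n^2 - 4.29*n - 2.24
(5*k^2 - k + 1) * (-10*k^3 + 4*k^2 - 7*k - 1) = -50*k^5 + 30*k^4 - 49*k^3 + 6*k^2 - 6*k - 1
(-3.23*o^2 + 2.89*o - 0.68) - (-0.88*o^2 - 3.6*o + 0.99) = -2.35*o^2 + 6.49*o - 1.67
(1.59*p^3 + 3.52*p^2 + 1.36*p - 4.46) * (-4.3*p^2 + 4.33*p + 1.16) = -6.837*p^5 - 8.2513*p^4 + 11.238*p^3 + 29.15*p^2 - 17.7342*p - 5.1736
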